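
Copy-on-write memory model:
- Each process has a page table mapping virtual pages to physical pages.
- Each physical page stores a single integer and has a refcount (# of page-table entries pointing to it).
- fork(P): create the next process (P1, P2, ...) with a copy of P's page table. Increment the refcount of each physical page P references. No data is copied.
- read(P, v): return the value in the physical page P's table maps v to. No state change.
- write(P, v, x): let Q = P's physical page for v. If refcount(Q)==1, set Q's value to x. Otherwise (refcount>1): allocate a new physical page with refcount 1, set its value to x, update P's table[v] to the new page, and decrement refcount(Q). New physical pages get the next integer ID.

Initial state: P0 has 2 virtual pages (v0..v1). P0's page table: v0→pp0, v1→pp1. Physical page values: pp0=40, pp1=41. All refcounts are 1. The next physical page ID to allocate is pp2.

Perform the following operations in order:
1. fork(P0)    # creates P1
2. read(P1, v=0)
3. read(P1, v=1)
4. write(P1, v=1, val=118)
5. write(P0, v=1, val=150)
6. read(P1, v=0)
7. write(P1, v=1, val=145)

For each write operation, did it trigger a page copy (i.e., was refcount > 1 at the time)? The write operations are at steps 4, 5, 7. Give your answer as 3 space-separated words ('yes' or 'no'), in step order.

Op 1: fork(P0) -> P1. 2 ppages; refcounts: pp0:2 pp1:2
Op 2: read(P1, v0) -> 40. No state change.
Op 3: read(P1, v1) -> 41. No state change.
Op 4: write(P1, v1, 118). refcount(pp1)=2>1 -> COPY to pp2. 3 ppages; refcounts: pp0:2 pp1:1 pp2:1
Op 5: write(P0, v1, 150). refcount(pp1)=1 -> write in place. 3 ppages; refcounts: pp0:2 pp1:1 pp2:1
Op 6: read(P1, v0) -> 40. No state change.
Op 7: write(P1, v1, 145). refcount(pp2)=1 -> write in place. 3 ppages; refcounts: pp0:2 pp1:1 pp2:1

yes no no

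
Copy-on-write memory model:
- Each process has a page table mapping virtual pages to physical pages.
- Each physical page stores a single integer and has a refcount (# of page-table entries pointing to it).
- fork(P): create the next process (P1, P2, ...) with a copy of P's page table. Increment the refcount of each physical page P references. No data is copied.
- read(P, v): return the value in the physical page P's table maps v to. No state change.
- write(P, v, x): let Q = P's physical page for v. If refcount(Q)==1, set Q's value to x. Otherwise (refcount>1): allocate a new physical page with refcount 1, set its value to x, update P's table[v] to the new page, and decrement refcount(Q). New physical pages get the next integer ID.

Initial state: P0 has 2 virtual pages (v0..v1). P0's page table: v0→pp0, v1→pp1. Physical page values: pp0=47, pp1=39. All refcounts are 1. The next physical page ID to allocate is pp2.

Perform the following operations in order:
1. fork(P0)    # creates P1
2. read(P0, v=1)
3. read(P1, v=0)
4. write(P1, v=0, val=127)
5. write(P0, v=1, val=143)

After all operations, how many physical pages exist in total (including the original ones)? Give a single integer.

Answer: 4

Derivation:
Op 1: fork(P0) -> P1. 2 ppages; refcounts: pp0:2 pp1:2
Op 2: read(P0, v1) -> 39. No state change.
Op 3: read(P1, v0) -> 47. No state change.
Op 4: write(P1, v0, 127). refcount(pp0)=2>1 -> COPY to pp2. 3 ppages; refcounts: pp0:1 pp1:2 pp2:1
Op 5: write(P0, v1, 143). refcount(pp1)=2>1 -> COPY to pp3. 4 ppages; refcounts: pp0:1 pp1:1 pp2:1 pp3:1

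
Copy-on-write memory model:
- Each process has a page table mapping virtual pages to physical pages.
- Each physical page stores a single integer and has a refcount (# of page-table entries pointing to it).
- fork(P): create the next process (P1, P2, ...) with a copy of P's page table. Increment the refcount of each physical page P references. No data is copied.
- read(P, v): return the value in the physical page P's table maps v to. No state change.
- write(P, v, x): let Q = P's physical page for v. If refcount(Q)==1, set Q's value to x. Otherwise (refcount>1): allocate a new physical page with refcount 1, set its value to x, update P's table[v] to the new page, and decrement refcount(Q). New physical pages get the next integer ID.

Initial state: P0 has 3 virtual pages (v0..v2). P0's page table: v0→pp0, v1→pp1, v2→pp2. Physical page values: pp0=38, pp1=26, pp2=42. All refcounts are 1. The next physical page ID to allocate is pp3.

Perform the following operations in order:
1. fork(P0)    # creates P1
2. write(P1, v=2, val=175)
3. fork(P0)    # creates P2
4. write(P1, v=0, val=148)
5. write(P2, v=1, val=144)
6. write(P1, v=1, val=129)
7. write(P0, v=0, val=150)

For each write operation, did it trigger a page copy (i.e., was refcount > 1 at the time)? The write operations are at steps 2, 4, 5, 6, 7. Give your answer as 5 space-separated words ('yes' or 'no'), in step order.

Op 1: fork(P0) -> P1. 3 ppages; refcounts: pp0:2 pp1:2 pp2:2
Op 2: write(P1, v2, 175). refcount(pp2)=2>1 -> COPY to pp3. 4 ppages; refcounts: pp0:2 pp1:2 pp2:1 pp3:1
Op 3: fork(P0) -> P2. 4 ppages; refcounts: pp0:3 pp1:3 pp2:2 pp3:1
Op 4: write(P1, v0, 148). refcount(pp0)=3>1 -> COPY to pp4. 5 ppages; refcounts: pp0:2 pp1:3 pp2:2 pp3:1 pp4:1
Op 5: write(P2, v1, 144). refcount(pp1)=3>1 -> COPY to pp5. 6 ppages; refcounts: pp0:2 pp1:2 pp2:2 pp3:1 pp4:1 pp5:1
Op 6: write(P1, v1, 129). refcount(pp1)=2>1 -> COPY to pp6. 7 ppages; refcounts: pp0:2 pp1:1 pp2:2 pp3:1 pp4:1 pp5:1 pp6:1
Op 7: write(P0, v0, 150). refcount(pp0)=2>1 -> COPY to pp7. 8 ppages; refcounts: pp0:1 pp1:1 pp2:2 pp3:1 pp4:1 pp5:1 pp6:1 pp7:1

yes yes yes yes yes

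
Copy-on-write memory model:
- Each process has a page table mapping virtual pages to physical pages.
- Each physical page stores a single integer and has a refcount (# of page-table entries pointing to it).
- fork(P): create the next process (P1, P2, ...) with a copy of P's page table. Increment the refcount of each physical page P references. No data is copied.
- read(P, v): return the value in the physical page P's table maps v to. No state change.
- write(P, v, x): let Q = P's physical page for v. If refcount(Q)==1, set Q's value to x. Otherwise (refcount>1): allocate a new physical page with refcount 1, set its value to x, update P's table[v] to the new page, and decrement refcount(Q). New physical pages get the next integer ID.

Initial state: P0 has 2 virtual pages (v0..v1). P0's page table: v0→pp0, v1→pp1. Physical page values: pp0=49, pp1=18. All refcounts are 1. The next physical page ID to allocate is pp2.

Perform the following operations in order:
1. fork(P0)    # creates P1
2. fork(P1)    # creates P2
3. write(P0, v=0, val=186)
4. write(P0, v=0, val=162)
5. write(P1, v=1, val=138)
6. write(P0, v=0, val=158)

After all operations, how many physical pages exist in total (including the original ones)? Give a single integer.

Op 1: fork(P0) -> P1. 2 ppages; refcounts: pp0:2 pp1:2
Op 2: fork(P1) -> P2. 2 ppages; refcounts: pp0:3 pp1:3
Op 3: write(P0, v0, 186). refcount(pp0)=3>1 -> COPY to pp2. 3 ppages; refcounts: pp0:2 pp1:3 pp2:1
Op 4: write(P0, v0, 162). refcount(pp2)=1 -> write in place. 3 ppages; refcounts: pp0:2 pp1:3 pp2:1
Op 5: write(P1, v1, 138). refcount(pp1)=3>1 -> COPY to pp3. 4 ppages; refcounts: pp0:2 pp1:2 pp2:1 pp3:1
Op 6: write(P0, v0, 158). refcount(pp2)=1 -> write in place. 4 ppages; refcounts: pp0:2 pp1:2 pp2:1 pp3:1

Answer: 4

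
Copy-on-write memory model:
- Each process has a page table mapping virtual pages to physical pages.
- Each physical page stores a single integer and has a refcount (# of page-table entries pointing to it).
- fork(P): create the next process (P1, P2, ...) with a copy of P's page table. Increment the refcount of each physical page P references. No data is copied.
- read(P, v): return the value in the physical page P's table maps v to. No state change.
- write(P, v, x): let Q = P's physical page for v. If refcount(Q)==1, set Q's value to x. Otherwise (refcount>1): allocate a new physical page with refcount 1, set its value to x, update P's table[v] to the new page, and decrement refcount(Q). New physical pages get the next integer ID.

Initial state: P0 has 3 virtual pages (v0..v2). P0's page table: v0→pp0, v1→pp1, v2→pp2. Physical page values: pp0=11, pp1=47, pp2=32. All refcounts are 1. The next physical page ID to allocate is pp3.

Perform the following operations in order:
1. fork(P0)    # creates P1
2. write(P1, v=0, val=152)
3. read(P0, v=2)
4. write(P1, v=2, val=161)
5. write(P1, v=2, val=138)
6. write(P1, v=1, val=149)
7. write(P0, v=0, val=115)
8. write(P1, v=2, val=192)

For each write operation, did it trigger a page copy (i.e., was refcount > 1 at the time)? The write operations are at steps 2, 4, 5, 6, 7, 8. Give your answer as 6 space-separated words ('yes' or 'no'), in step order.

Op 1: fork(P0) -> P1. 3 ppages; refcounts: pp0:2 pp1:2 pp2:2
Op 2: write(P1, v0, 152). refcount(pp0)=2>1 -> COPY to pp3. 4 ppages; refcounts: pp0:1 pp1:2 pp2:2 pp3:1
Op 3: read(P0, v2) -> 32. No state change.
Op 4: write(P1, v2, 161). refcount(pp2)=2>1 -> COPY to pp4. 5 ppages; refcounts: pp0:1 pp1:2 pp2:1 pp3:1 pp4:1
Op 5: write(P1, v2, 138). refcount(pp4)=1 -> write in place. 5 ppages; refcounts: pp0:1 pp1:2 pp2:1 pp3:1 pp4:1
Op 6: write(P1, v1, 149). refcount(pp1)=2>1 -> COPY to pp5. 6 ppages; refcounts: pp0:1 pp1:1 pp2:1 pp3:1 pp4:1 pp5:1
Op 7: write(P0, v0, 115). refcount(pp0)=1 -> write in place. 6 ppages; refcounts: pp0:1 pp1:1 pp2:1 pp3:1 pp4:1 pp5:1
Op 8: write(P1, v2, 192). refcount(pp4)=1 -> write in place. 6 ppages; refcounts: pp0:1 pp1:1 pp2:1 pp3:1 pp4:1 pp5:1

yes yes no yes no no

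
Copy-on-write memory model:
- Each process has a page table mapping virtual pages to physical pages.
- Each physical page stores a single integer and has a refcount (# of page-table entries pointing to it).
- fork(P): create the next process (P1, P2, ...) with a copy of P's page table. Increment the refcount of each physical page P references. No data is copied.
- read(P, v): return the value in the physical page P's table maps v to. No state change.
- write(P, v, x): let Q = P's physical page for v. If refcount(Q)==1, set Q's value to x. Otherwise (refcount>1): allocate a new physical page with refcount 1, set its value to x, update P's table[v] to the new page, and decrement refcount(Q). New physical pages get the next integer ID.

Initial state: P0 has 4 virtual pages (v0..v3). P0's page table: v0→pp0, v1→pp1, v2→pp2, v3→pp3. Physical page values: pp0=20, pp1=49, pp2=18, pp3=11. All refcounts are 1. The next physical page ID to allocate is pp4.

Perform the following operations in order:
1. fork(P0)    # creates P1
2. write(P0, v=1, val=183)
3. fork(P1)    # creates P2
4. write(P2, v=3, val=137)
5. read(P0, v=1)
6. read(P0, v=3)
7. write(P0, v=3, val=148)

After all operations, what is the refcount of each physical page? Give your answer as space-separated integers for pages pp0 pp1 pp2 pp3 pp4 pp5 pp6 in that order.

Answer: 3 2 3 1 1 1 1

Derivation:
Op 1: fork(P0) -> P1. 4 ppages; refcounts: pp0:2 pp1:2 pp2:2 pp3:2
Op 2: write(P0, v1, 183). refcount(pp1)=2>1 -> COPY to pp4. 5 ppages; refcounts: pp0:2 pp1:1 pp2:2 pp3:2 pp4:1
Op 3: fork(P1) -> P2. 5 ppages; refcounts: pp0:3 pp1:2 pp2:3 pp3:3 pp4:1
Op 4: write(P2, v3, 137). refcount(pp3)=3>1 -> COPY to pp5. 6 ppages; refcounts: pp0:3 pp1:2 pp2:3 pp3:2 pp4:1 pp5:1
Op 5: read(P0, v1) -> 183. No state change.
Op 6: read(P0, v3) -> 11. No state change.
Op 7: write(P0, v3, 148). refcount(pp3)=2>1 -> COPY to pp6. 7 ppages; refcounts: pp0:3 pp1:2 pp2:3 pp3:1 pp4:1 pp5:1 pp6:1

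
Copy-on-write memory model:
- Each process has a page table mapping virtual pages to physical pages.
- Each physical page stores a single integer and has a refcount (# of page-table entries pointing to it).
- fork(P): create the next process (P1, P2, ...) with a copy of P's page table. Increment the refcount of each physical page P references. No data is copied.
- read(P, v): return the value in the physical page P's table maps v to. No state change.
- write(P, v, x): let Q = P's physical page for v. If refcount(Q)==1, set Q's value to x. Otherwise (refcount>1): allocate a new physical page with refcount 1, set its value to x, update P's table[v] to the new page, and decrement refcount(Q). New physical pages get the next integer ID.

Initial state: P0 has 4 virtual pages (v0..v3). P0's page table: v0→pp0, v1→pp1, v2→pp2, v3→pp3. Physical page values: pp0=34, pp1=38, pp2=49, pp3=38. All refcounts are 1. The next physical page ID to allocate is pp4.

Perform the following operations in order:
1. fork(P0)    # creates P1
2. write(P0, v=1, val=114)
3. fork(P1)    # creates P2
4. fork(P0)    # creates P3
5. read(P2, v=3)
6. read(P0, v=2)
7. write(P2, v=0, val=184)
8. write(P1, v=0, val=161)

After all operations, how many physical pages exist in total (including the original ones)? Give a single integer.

Op 1: fork(P0) -> P1. 4 ppages; refcounts: pp0:2 pp1:2 pp2:2 pp3:2
Op 2: write(P0, v1, 114). refcount(pp1)=2>1 -> COPY to pp4. 5 ppages; refcounts: pp0:2 pp1:1 pp2:2 pp3:2 pp4:1
Op 3: fork(P1) -> P2. 5 ppages; refcounts: pp0:3 pp1:2 pp2:3 pp3:3 pp4:1
Op 4: fork(P0) -> P3. 5 ppages; refcounts: pp0:4 pp1:2 pp2:4 pp3:4 pp4:2
Op 5: read(P2, v3) -> 38. No state change.
Op 6: read(P0, v2) -> 49. No state change.
Op 7: write(P2, v0, 184). refcount(pp0)=4>1 -> COPY to pp5. 6 ppages; refcounts: pp0:3 pp1:2 pp2:4 pp3:4 pp4:2 pp5:1
Op 8: write(P1, v0, 161). refcount(pp0)=3>1 -> COPY to pp6. 7 ppages; refcounts: pp0:2 pp1:2 pp2:4 pp3:4 pp4:2 pp5:1 pp6:1

Answer: 7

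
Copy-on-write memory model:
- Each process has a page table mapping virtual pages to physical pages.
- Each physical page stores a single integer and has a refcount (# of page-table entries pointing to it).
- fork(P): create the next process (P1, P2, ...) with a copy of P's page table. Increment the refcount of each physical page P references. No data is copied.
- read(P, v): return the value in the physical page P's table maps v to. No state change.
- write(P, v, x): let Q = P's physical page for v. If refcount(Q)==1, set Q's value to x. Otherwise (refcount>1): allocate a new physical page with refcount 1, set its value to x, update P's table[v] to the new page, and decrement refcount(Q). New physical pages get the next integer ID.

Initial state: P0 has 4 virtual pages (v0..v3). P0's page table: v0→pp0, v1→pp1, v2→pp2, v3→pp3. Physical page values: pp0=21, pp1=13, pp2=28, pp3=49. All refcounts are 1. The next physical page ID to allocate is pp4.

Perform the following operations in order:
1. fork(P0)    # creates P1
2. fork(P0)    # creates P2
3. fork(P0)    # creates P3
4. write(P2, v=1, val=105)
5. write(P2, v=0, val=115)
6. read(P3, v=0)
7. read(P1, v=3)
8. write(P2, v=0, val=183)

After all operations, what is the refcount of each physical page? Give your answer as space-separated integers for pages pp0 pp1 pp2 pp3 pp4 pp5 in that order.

Op 1: fork(P0) -> P1. 4 ppages; refcounts: pp0:2 pp1:2 pp2:2 pp3:2
Op 2: fork(P0) -> P2. 4 ppages; refcounts: pp0:3 pp1:3 pp2:3 pp3:3
Op 3: fork(P0) -> P3. 4 ppages; refcounts: pp0:4 pp1:4 pp2:4 pp3:4
Op 4: write(P2, v1, 105). refcount(pp1)=4>1 -> COPY to pp4. 5 ppages; refcounts: pp0:4 pp1:3 pp2:4 pp3:4 pp4:1
Op 5: write(P2, v0, 115). refcount(pp0)=4>1 -> COPY to pp5. 6 ppages; refcounts: pp0:3 pp1:3 pp2:4 pp3:4 pp4:1 pp5:1
Op 6: read(P3, v0) -> 21. No state change.
Op 7: read(P1, v3) -> 49. No state change.
Op 8: write(P2, v0, 183). refcount(pp5)=1 -> write in place. 6 ppages; refcounts: pp0:3 pp1:3 pp2:4 pp3:4 pp4:1 pp5:1

Answer: 3 3 4 4 1 1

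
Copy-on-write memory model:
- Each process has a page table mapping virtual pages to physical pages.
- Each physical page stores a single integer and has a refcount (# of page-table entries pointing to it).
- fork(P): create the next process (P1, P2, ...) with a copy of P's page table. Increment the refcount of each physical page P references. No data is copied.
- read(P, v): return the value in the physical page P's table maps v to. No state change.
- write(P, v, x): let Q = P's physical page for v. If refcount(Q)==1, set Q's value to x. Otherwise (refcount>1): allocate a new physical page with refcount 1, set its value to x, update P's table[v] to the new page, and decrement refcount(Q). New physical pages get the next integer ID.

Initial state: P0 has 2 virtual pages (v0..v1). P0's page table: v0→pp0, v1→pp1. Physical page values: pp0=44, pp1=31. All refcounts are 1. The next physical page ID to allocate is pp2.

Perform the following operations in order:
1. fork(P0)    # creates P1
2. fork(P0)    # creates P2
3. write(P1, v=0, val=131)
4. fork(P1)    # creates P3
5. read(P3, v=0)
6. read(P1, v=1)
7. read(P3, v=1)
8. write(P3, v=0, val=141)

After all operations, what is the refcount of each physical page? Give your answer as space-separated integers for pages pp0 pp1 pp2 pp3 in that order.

Op 1: fork(P0) -> P1. 2 ppages; refcounts: pp0:2 pp1:2
Op 2: fork(P0) -> P2. 2 ppages; refcounts: pp0:3 pp1:3
Op 3: write(P1, v0, 131). refcount(pp0)=3>1 -> COPY to pp2. 3 ppages; refcounts: pp0:2 pp1:3 pp2:1
Op 4: fork(P1) -> P3. 3 ppages; refcounts: pp0:2 pp1:4 pp2:2
Op 5: read(P3, v0) -> 131. No state change.
Op 6: read(P1, v1) -> 31. No state change.
Op 7: read(P3, v1) -> 31. No state change.
Op 8: write(P3, v0, 141). refcount(pp2)=2>1 -> COPY to pp3. 4 ppages; refcounts: pp0:2 pp1:4 pp2:1 pp3:1

Answer: 2 4 1 1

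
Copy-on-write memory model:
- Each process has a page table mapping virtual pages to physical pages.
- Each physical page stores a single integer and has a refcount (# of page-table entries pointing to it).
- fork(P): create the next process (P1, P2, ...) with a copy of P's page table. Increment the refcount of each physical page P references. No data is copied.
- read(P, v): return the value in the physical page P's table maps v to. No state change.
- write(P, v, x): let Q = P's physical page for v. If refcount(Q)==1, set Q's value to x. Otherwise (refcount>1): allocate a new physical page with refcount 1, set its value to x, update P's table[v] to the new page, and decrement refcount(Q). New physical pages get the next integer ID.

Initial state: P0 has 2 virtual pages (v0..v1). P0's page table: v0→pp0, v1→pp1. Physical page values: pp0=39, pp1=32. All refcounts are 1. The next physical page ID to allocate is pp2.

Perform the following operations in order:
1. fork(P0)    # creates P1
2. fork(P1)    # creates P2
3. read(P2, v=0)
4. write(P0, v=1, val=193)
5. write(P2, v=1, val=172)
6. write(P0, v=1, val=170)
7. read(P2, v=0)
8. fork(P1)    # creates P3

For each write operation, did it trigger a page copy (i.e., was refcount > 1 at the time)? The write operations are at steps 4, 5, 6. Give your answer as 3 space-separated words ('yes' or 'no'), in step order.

Op 1: fork(P0) -> P1. 2 ppages; refcounts: pp0:2 pp1:2
Op 2: fork(P1) -> P2. 2 ppages; refcounts: pp0:3 pp1:3
Op 3: read(P2, v0) -> 39. No state change.
Op 4: write(P0, v1, 193). refcount(pp1)=3>1 -> COPY to pp2. 3 ppages; refcounts: pp0:3 pp1:2 pp2:1
Op 5: write(P2, v1, 172). refcount(pp1)=2>1 -> COPY to pp3. 4 ppages; refcounts: pp0:3 pp1:1 pp2:1 pp3:1
Op 6: write(P0, v1, 170). refcount(pp2)=1 -> write in place. 4 ppages; refcounts: pp0:3 pp1:1 pp2:1 pp3:1
Op 7: read(P2, v0) -> 39. No state change.
Op 8: fork(P1) -> P3. 4 ppages; refcounts: pp0:4 pp1:2 pp2:1 pp3:1

yes yes no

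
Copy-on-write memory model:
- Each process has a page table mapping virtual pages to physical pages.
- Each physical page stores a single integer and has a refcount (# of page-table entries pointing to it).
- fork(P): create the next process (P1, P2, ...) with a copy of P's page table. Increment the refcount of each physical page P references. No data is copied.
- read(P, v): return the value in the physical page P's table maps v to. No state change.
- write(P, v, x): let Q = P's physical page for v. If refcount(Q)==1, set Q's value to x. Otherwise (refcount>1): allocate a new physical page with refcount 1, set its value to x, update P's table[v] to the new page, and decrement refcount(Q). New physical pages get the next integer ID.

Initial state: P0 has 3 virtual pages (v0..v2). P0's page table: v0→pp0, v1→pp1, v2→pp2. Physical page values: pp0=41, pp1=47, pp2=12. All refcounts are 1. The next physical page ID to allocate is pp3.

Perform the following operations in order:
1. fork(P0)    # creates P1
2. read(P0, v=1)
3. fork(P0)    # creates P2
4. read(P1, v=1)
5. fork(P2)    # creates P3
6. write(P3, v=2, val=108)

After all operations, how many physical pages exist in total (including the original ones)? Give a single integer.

Op 1: fork(P0) -> P1. 3 ppages; refcounts: pp0:2 pp1:2 pp2:2
Op 2: read(P0, v1) -> 47. No state change.
Op 3: fork(P0) -> P2. 3 ppages; refcounts: pp0:3 pp1:3 pp2:3
Op 4: read(P1, v1) -> 47. No state change.
Op 5: fork(P2) -> P3. 3 ppages; refcounts: pp0:4 pp1:4 pp2:4
Op 6: write(P3, v2, 108). refcount(pp2)=4>1 -> COPY to pp3. 4 ppages; refcounts: pp0:4 pp1:4 pp2:3 pp3:1

Answer: 4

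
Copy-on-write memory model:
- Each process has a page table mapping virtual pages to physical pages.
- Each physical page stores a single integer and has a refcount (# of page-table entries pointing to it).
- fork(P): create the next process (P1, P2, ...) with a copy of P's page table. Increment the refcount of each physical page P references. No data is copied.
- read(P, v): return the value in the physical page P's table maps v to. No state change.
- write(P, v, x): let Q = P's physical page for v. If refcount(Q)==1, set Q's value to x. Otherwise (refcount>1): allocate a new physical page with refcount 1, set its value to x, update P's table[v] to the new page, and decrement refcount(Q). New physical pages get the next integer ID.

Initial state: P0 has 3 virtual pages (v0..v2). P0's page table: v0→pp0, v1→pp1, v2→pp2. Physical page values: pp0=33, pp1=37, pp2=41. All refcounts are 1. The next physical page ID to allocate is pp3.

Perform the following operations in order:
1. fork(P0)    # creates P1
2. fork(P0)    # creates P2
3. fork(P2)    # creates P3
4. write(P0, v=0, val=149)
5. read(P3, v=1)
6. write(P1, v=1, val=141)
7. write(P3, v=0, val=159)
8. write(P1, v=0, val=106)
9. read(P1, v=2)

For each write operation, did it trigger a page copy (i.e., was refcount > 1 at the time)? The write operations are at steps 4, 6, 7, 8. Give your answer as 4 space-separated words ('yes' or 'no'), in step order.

Op 1: fork(P0) -> P1. 3 ppages; refcounts: pp0:2 pp1:2 pp2:2
Op 2: fork(P0) -> P2. 3 ppages; refcounts: pp0:3 pp1:3 pp2:3
Op 3: fork(P2) -> P3. 3 ppages; refcounts: pp0:4 pp1:4 pp2:4
Op 4: write(P0, v0, 149). refcount(pp0)=4>1 -> COPY to pp3. 4 ppages; refcounts: pp0:3 pp1:4 pp2:4 pp3:1
Op 5: read(P3, v1) -> 37. No state change.
Op 6: write(P1, v1, 141). refcount(pp1)=4>1 -> COPY to pp4. 5 ppages; refcounts: pp0:3 pp1:3 pp2:4 pp3:1 pp4:1
Op 7: write(P3, v0, 159). refcount(pp0)=3>1 -> COPY to pp5. 6 ppages; refcounts: pp0:2 pp1:3 pp2:4 pp3:1 pp4:1 pp5:1
Op 8: write(P1, v0, 106). refcount(pp0)=2>1 -> COPY to pp6. 7 ppages; refcounts: pp0:1 pp1:3 pp2:4 pp3:1 pp4:1 pp5:1 pp6:1
Op 9: read(P1, v2) -> 41. No state change.

yes yes yes yes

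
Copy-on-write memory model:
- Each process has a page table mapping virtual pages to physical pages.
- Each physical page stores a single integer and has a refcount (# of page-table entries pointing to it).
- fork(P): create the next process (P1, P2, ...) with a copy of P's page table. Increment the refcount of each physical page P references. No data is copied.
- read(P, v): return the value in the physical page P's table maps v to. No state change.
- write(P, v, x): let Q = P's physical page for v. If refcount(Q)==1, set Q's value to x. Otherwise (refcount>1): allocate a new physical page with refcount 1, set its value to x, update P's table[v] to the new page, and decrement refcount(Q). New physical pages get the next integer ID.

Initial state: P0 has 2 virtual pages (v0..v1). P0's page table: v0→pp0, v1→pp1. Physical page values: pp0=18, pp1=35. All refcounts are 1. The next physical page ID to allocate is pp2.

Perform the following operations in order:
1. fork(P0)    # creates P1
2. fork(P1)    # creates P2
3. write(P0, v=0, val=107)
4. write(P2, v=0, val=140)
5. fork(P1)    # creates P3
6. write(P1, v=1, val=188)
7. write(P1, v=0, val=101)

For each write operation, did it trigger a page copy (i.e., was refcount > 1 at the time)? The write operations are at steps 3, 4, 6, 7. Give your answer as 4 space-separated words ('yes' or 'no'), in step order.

Op 1: fork(P0) -> P1. 2 ppages; refcounts: pp0:2 pp1:2
Op 2: fork(P1) -> P2. 2 ppages; refcounts: pp0:3 pp1:3
Op 3: write(P0, v0, 107). refcount(pp0)=3>1 -> COPY to pp2. 3 ppages; refcounts: pp0:2 pp1:3 pp2:1
Op 4: write(P2, v0, 140). refcount(pp0)=2>1 -> COPY to pp3. 4 ppages; refcounts: pp0:1 pp1:3 pp2:1 pp3:1
Op 5: fork(P1) -> P3. 4 ppages; refcounts: pp0:2 pp1:4 pp2:1 pp3:1
Op 6: write(P1, v1, 188). refcount(pp1)=4>1 -> COPY to pp4. 5 ppages; refcounts: pp0:2 pp1:3 pp2:1 pp3:1 pp4:1
Op 7: write(P1, v0, 101). refcount(pp0)=2>1 -> COPY to pp5. 6 ppages; refcounts: pp0:1 pp1:3 pp2:1 pp3:1 pp4:1 pp5:1

yes yes yes yes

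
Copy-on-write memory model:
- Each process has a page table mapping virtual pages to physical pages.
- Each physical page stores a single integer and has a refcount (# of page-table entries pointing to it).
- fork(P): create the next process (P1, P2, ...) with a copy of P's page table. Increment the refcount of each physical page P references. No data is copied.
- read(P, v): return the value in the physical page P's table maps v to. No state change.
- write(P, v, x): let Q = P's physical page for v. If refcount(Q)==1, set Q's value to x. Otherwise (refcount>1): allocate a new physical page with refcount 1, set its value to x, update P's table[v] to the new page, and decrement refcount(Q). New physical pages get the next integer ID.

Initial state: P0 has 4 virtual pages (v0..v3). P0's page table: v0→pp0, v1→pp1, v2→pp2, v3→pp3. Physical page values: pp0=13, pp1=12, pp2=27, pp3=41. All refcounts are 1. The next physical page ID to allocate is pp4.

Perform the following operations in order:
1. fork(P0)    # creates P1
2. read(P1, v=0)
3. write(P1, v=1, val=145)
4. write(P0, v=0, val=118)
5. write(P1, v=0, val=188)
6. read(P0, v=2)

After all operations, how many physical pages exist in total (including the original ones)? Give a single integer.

Op 1: fork(P0) -> P1. 4 ppages; refcounts: pp0:2 pp1:2 pp2:2 pp3:2
Op 2: read(P1, v0) -> 13. No state change.
Op 3: write(P1, v1, 145). refcount(pp1)=2>1 -> COPY to pp4. 5 ppages; refcounts: pp0:2 pp1:1 pp2:2 pp3:2 pp4:1
Op 4: write(P0, v0, 118). refcount(pp0)=2>1 -> COPY to pp5. 6 ppages; refcounts: pp0:1 pp1:1 pp2:2 pp3:2 pp4:1 pp5:1
Op 5: write(P1, v0, 188). refcount(pp0)=1 -> write in place. 6 ppages; refcounts: pp0:1 pp1:1 pp2:2 pp3:2 pp4:1 pp5:1
Op 6: read(P0, v2) -> 27. No state change.

Answer: 6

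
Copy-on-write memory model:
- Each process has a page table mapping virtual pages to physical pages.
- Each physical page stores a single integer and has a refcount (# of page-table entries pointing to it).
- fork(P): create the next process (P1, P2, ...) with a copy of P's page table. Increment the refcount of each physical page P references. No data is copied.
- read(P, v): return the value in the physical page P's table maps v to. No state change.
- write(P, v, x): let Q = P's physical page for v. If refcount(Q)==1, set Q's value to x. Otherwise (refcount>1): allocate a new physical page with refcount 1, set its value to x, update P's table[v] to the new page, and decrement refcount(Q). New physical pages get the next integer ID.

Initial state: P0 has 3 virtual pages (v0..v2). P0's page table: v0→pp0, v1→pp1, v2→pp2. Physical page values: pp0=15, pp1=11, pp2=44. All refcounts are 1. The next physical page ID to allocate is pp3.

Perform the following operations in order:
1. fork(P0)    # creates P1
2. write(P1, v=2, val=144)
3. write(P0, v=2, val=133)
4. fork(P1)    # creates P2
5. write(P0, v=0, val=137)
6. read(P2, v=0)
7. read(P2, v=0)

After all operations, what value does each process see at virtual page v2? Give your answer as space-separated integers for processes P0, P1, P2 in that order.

Answer: 133 144 144

Derivation:
Op 1: fork(P0) -> P1. 3 ppages; refcounts: pp0:2 pp1:2 pp2:2
Op 2: write(P1, v2, 144). refcount(pp2)=2>1 -> COPY to pp3. 4 ppages; refcounts: pp0:2 pp1:2 pp2:1 pp3:1
Op 3: write(P0, v2, 133). refcount(pp2)=1 -> write in place. 4 ppages; refcounts: pp0:2 pp1:2 pp2:1 pp3:1
Op 4: fork(P1) -> P2. 4 ppages; refcounts: pp0:3 pp1:3 pp2:1 pp3:2
Op 5: write(P0, v0, 137). refcount(pp0)=3>1 -> COPY to pp4. 5 ppages; refcounts: pp0:2 pp1:3 pp2:1 pp3:2 pp4:1
Op 6: read(P2, v0) -> 15. No state change.
Op 7: read(P2, v0) -> 15. No state change.
P0: v2 -> pp2 = 133
P1: v2 -> pp3 = 144
P2: v2 -> pp3 = 144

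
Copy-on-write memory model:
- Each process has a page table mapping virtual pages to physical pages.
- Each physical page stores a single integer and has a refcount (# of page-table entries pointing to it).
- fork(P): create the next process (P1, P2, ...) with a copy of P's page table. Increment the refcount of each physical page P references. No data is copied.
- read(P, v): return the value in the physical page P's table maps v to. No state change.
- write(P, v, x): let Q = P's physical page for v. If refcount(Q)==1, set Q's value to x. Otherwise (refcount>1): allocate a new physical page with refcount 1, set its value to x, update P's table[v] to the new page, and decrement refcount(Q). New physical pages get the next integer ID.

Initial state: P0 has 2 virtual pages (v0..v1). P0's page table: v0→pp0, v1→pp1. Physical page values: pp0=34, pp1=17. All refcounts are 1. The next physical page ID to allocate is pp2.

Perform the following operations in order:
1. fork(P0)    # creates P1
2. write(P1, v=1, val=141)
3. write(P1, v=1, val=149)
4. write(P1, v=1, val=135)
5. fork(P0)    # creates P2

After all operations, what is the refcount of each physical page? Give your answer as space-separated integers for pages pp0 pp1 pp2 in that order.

Op 1: fork(P0) -> P1. 2 ppages; refcounts: pp0:2 pp1:2
Op 2: write(P1, v1, 141). refcount(pp1)=2>1 -> COPY to pp2. 3 ppages; refcounts: pp0:2 pp1:1 pp2:1
Op 3: write(P1, v1, 149). refcount(pp2)=1 -> write in place. 3 ppages; refcounts: pp0:2 pp1:1 pp2:1
Op 4: write(P1, v1, 135). refcount(pp2)=1 -> write in place. 3 ppages; refcounts: pp0:2 pp1:1 pp2:1
Op 5: fork(P0) -> P2. 3 ppages; refcounts: pp0:3 pp1:2 pp2:1

Answer: 3 2 1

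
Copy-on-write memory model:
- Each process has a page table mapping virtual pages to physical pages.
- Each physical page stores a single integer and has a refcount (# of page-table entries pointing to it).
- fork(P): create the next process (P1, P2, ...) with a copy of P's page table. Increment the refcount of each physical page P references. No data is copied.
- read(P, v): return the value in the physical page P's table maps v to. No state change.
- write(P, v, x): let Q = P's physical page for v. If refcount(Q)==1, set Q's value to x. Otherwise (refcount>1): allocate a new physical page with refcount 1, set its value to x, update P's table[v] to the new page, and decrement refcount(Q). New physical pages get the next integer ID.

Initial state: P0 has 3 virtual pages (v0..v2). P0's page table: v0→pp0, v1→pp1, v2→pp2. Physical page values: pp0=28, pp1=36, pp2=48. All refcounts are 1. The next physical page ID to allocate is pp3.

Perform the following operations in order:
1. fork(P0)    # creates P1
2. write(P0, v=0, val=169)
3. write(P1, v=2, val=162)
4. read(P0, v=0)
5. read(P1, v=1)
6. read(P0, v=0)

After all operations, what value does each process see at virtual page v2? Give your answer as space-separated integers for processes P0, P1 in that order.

Answer: 48 162

Derivation:
Op 1: fork(P0) -> P1. 3 ppages; refcounts: pp0:2 pp1:2 pp2:2
Op 2: write(P0, v0, 169). refcount(pp0)=2>1 -> COPY to pp3. 4 ppages; refcounts: pp0:1 pp1:2 pp2:2 pp3:1
Op 3: write(P1, v2, 162). refcount(pp2)=2>1 -> COPY to pp4. 5 ppages; refcounts: pp0:1 pp1:2 pp2:1 pp3:1 pp4:1
Op 4: read(P0, v0) -> 169. No state change.
Op 5: read(P1, v1) -> 36. No state change.
Op 6: read(P0, v0) -> 169. No state change.
P0: v2 -> pp2 = 48
P1: v2 -> pp4 = 162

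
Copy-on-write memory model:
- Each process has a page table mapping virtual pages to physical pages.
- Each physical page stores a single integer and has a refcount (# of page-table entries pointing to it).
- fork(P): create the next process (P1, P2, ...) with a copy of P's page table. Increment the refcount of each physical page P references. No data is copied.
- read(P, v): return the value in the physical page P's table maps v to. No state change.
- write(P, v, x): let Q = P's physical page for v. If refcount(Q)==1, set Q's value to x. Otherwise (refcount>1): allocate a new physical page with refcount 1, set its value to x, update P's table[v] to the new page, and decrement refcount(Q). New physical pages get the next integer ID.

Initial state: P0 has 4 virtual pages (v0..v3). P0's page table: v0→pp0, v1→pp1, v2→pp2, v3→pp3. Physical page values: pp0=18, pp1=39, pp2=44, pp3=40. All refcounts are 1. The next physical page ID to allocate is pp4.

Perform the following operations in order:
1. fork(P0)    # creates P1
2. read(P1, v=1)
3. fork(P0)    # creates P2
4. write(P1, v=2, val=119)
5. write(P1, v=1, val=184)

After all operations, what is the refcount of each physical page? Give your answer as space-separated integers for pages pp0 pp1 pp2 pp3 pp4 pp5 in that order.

Answer: 3 2 2 3 1 1

Derivation:
Op 1: fork(P0) -> P1. 4 ppages; refcounts: pp0:2 pp1:2 pp2:2 pp3:2
Op 2: read(P1, v1) -> 39. No state change.
Op 3: fork(P0) -> P2. 4 ppages; refcounts: pp0:3 pp1:3 pp2:3 pp3:3
Op 4: write(P1, v2, 119). refcount(pp2)=3>1 -> COPY to pp4. 5 ppages; refcounts: pp0:3 pp1:3 pp2:2 pp3:3 pp4:1
Op 5: write(P1, v1, 184). refcount(pp1)=3>1 -> COPY to pp5. 6 ppages; refcounts: pp0:3 pp1:2 pp2:2 pp3:3 pp4:1 pp5:1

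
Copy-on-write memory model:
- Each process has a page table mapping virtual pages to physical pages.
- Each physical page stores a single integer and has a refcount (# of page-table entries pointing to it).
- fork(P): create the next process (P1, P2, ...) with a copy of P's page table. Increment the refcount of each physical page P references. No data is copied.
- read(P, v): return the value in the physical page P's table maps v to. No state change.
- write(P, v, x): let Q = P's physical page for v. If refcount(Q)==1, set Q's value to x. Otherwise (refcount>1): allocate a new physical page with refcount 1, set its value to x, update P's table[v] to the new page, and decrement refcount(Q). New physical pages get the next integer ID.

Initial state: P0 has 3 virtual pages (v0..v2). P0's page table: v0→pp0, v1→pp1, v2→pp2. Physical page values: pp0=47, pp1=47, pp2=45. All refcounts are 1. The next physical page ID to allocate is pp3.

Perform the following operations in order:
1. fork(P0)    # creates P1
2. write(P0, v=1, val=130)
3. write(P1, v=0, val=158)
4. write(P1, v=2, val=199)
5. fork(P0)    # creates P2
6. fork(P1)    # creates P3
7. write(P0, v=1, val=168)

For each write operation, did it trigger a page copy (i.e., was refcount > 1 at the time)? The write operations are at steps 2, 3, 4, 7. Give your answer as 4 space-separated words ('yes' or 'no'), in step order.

Op 1: fork(P0) -> P1. 3 ppages; refcounts: pp0:2 pp1:2 pp2:2
Op 2: write(P0, v1, 130). refcount(pp1)=2>1 -> COPY to pp3. 4 ppages; refcounts: pp0:2 pp1:1 pp2:2 pp3:1
Op 3: write(P1, v0, 158). refcount(pp0)=2>1 -> COPY to pp4. 5 ppages; refcounts: pp0:1 pp1:1 pp2:2 pp3:1 pp4:1
Op 4: write(P1, v2, 199). refcount(pp2)=2>1 -> COPY to pp5. 6 ppages; refcounts: pp0:1 pp1:1 pp2:1 pp3:1 pp4:1 pp5:1
Op 5: fork(P0) -> P2. 6 ppages; refcounts: pp0:2 pp1:1 pp2:2 pp3:2 pp4:1 pp5:1
Op 6: fork(P1) -> P3. 6 ppages; refcounts: pp0:2 pp1:2 pp2:2 pp3:2 pp4:2 pp5:2
Op 7: write(P0, v1, 168). refcount(pp3)=2>1 -> COPY to pp6. 7 ppages; refcounts: pp0:2 pp1:2 pp2:2 pp3:1 pp4:2 pp5:2 pp6:1

yes yes yes yes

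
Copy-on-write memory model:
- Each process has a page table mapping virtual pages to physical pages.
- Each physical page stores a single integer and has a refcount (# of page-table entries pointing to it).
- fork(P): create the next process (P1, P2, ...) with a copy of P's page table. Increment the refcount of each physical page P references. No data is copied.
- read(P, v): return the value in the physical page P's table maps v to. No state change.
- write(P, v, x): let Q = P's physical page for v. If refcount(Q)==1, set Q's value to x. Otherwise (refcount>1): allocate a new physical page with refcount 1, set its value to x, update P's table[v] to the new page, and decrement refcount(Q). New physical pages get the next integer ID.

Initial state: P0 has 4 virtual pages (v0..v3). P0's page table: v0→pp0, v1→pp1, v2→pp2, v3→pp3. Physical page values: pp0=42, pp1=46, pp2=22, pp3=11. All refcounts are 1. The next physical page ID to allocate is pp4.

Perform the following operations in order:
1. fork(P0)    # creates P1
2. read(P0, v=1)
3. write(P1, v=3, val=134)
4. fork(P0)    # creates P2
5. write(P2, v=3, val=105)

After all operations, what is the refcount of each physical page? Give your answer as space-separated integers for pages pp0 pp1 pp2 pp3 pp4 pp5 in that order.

Answer: 3 3 3 1 1 1

Derivation:
Op 1: fork(P0) -> P1. 4 ppages; refcounts: pp0:2 pp1:2 pp2:2 pp3:2
Op 2: read(P0, v1) -> 46. No state change.
Op 3: write(P1, v3, 134). refcount(pp3)=2>1 -> COPY to pp4. 5 ppages; refcounts: pp0:2 pp1:2 pp2:2 pp3:1 pp4:1
Op 4: fork(P0) -> P2. 5 ppages; refcounts: pp0:3 pp1:3 pp2:3 pp3:2 pp4:1
Op 5: write(P2, v3, 105). refcount(pp3)=2>1 -> COPY to pp5. 6 ppages; refcounts: pp0:3 pp1:3 pp2:3 pp3:1 pp4:1 pp5:1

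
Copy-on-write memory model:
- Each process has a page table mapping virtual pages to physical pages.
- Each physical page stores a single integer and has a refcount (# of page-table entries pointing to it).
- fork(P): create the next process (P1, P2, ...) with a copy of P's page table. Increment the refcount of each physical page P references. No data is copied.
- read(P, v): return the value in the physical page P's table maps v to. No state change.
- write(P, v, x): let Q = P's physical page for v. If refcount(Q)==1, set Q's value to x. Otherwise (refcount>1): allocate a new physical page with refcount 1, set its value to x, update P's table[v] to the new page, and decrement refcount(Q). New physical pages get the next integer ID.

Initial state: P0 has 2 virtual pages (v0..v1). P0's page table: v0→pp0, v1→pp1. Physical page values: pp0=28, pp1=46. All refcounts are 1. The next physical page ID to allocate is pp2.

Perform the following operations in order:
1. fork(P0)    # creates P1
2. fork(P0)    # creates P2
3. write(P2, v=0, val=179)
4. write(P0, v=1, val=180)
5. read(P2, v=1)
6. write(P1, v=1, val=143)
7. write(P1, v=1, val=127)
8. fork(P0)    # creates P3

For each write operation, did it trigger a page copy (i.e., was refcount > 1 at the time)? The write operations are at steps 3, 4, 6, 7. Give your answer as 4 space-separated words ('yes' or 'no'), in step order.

Op 1: fork(P0) -> P1. 2 ppages; refcounts: pp0:2 pp1:2
Op 2: fork(P0) -> P2. 2 ppages; refcounts: pp0:3 pp1:3
Op 3: write(P2, v0, 179). refcount(pp0)=3>1 -> COPY to pp2. 3 ppages; refcounts: pp0:2 pp1:3 pp2:1
Op 4: write(P0, v1, 180). refcount(pp1)=3>1 -> COPY to pp3. 4 ppages; refcounts: pp0:2 pp1:2 pp2:1 pp3:1
Op 5: read(P2, v1) -> 46. No state change.
Op 6: write(P1, v1, 143). refcount(pp1)=2>1 -> COPY to pp4. 5 ppages; refcounts: pp0:2 pp1:1 pp2:1 pp3:1 pp4:1
Op 7: write(P1, v1, 127). refcount(pp4)=1 -> write in place. 5 ppages; refcounts: pp0:2 pp1:1 pp2:1 pp3:1 pp4:1
Op 8: fork(P0) -> P3. 5 ppages; refcounts: pp0:3 pp1:1 pp2:1 pp3:2 pp4:1

yes yes yes no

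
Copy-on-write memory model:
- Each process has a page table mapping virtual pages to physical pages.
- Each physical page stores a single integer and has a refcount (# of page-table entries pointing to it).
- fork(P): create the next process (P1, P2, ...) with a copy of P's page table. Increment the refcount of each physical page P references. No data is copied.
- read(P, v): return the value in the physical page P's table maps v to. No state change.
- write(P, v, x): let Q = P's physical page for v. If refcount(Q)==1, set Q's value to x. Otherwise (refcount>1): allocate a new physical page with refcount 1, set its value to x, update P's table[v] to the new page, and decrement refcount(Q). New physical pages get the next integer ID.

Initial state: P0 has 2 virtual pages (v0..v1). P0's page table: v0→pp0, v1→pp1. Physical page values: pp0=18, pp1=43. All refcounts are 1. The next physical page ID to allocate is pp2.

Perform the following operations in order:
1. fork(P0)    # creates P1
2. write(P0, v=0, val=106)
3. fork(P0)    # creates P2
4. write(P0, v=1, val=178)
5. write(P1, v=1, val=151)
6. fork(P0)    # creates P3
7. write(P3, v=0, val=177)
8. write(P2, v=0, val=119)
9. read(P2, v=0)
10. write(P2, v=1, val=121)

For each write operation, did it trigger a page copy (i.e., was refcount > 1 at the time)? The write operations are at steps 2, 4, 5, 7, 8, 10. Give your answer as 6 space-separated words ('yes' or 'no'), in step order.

Op 1: fork(P0) -> P1. 2 ppages; refcounts: pp0:2 pp1:2
Op 2: write(P0, v0, 106). refcount(pp0)=2>1 -> COPY to pp2. 3 ppages; refcounts: pp0:1 pp1:2 pp2:1
Op 3: fork(P0) -> P2. 3 ppages; refcounts: pp0:1 pp1:3 pp2:2
Op 4: write(P0, v1, 178). refcount(pp1)=3>1 -> COPY to pp3. 4 ppages; refcounts: pp0:1 pp1:2 pp2:2 pp3:1
Op 5: write(P1, v1, 151). refcount(pp1)=2>1 -> COPY to pp4. 5 ppages; refcounts: pp0:1 pp1:1 pp2:2 pp3:1 pp4:1
Op 6: fork(P0) -> P3. 5 ppages; refcounts: pp0:1 pp1:1 pp2:3 pp3:2 pp4:1
Op 7: write(P3, v0, 177). refcount(pp2)=3>1 -> COPY to pp5. 6 ppages; refcounts: pp0:1 pp1:1 pp2:2 pp3:2 pp4:1 pp5:1
Op 8: write(P2, v0, 119). refcount(pp2)=2>1 -> COPY to pp6. 7 ppages; refcounts: pp0:1 pp1:1 pp2:1 pp3:2 pp4:1 pp5:1 pp6:1
Op 9: read(P2, v0) -> 119. No state change.
Op 10: write(P2, v1, 121). refcount(pp1)=1 -> write in place. 7 ppages; refcounts: pp0:1 pp1:1 pp2:1 pp3:2 pp4:1 pp5:1 pp6:1

yes yes yes yes yes no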